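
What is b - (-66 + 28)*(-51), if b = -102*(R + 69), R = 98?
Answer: -18972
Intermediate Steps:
b = -17034 (b = -102*(98 + 69) = -102*167 = -17034)
b - (-66 + 28)*(-51) = -17034 - (-66 + 28)*(-51) = -17034 - (-38)*(-51) = -17034 - 1*1938 = -17034 - 1938 = -18972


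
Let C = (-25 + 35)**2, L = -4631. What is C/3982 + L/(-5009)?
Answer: 9470771/9972919 ≈ 0.94965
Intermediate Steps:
C = 100 (C = 10**2 = 100)
C/3982 + L/(-5009) = 100/3982 - 4631/(-5009) = 100*(1/3982) - 4631*(-1/5009) = 50/1991 + 4631/5009 = 9470771/9972919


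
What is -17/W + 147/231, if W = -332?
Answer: 2511/3652 ≈ 0.68757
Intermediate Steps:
-17/W + 147/231 = -17/(-332) + 147/231 = -17*(-1/332) + 147*(1/231) = 17/332 + 7/11 = 2511/3652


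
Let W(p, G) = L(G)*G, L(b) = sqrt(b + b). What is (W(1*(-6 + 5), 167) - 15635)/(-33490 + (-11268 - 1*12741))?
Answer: 15635/57499 - 167*sqrt(334)/57499 ≈ 0.21884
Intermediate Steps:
L(b) = sqrt(2)*sqrt(b) (L(b) = sqrt(2*b) = sqrt(2)*sqrt(b))
W(p, G) = sqrt(2)*G**(3/2) (W(p, G) = (sqrt(2)*sqrt(G))*G = sqrt(2)*G**(3/2))
(W(1*(-6 + 5), 167) - 15635)/(-33490 + (-11268 - 1*12741)) = (sqrt(2)*167**(3/2) - 15635)/(-33490 + (-11268 - 1*12741)) = (sqrt(2)*(167*sqrt(167)) - 15635)/(-33490 + (-11268 - 12741)) = (167*sqrt(334) - 15635)/(-33490 - 24009) = (-15635 + 167*sqrt(334))/(-57499) = (-15635 + 167*sqrt(334))*(-1/57499) = 15635/57499 - 167*sqrt(334)/57499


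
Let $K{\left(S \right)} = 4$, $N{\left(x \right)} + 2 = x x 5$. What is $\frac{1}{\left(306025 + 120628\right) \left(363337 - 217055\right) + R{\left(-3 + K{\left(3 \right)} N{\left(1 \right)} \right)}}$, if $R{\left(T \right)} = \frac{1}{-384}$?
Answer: $\frac{384}{23966075192063} \approx 1.6023 \cdot 10^{-11}$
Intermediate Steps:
$N{\left(x \right)} = -2 + 5 x^{2}$ ($N{\left(x \right)} = -2 + x x 5 = -2 + x^{2} \cdot 5 = -2 + 5 x^{2}$)
$R{\left(T \right)} = - \frac{1}{384}$
$\frac{1}{\left(306025 + 120628\right) \left(363337 - 217055\right) + R{\left(-3 + K{\left(3 \right)} N{\left(1 \right)} \right)}} = \frac{1}{\left(306025 + 120628\right) \left(363337 - 217055\right) - \frac{1}{384}} = \frac{1}{426653 \cdot 146282 - \frac{1}{384}} = \frac{1}{62411654146 - \frac{1}{384}} = \frac{1}{\frac{23966075192063}{384}} = \frac{384}{23966075192063}$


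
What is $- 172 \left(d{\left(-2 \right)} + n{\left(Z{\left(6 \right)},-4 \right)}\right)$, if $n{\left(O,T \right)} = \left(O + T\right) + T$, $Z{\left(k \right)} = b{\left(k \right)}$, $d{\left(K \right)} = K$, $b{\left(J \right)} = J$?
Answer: $688$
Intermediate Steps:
$Z{\left(k \right)} = k$
$n{\left(O,T \right)} = O + 2 T$
$- 172 \left(d{\left(-2 \right)} + n{\left(Z{\left(6 \right)},-4 \right)}\right) = - 172 \left(-2 + \left(6 + 2 \left(-4\right)\right)\right) = - 172 \left(-2 + \left(6 - 8\right)\right) = - 172 \left(-2 - 2\right) = \left(-172\right) \left(-4\right) = 688$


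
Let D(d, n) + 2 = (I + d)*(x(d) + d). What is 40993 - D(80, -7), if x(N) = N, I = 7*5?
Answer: 22595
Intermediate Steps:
I = 35
D(d, n) = -2 + 2*d*(35 + d) (D(d, n) = -2 + (35 + d)*(d + d) = -2 + (35 + d)*(2*d) = -2 + 2*d*(35 + d))
40993 - D(80, -7) = 40993 - (-2 + 2*80**2 + 70*80) = 40993 - (-2 + 2*6400 + 5600) = 40993 - (-2 + 12800 + 5600) = 40993 - 1*18398 = 40993 - 18398 = 22595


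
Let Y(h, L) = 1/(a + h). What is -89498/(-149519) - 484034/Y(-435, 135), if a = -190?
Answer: 45232674868248/149519 ≈ 3.0252e+8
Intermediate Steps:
Y(h, L) = 1/(-190 + h)
-89498/(-149519) - 484034/Y(-435, 135) = -89498/(-149519) - 484034/(1/(-190 - 435)) = -89498*(-1/149519) - 484034/(1/(-625)) = 89498/149519 - 484034/(-1/625) = 89498/149519 - 484034*(-625) = 89498/149519 + 302521250 = 45232674868248/149519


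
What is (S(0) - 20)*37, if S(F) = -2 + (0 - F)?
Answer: -814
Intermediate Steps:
S(F) = -2 - F
(S(0) - 20)*37 = ((-2 - 1*0) - 20)*37 = ((-2 + 0) - 20)*37 = (-2 - 20)*37 = -22*37 = -814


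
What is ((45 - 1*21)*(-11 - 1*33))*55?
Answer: -58080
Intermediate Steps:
((45 - 1*21)*(-11 - 1*33))*55 = ((45 - 21)*(-11 - 33))*55 = (24*(-44))*55 = -1056*55 = -58080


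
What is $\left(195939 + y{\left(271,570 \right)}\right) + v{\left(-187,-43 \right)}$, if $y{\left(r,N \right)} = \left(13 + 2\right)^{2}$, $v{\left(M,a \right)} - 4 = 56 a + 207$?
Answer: $193967$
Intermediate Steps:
$v{\left(M,a \right)} = 211 + 56 a$ ($v{\left(M,a \right)} = 4 + \left(56 a + 207\right) = 4 + \left(207 + 56 a\right) = 211 + 56 a$)
$y{\left(r,N \right)} = 225$ ($y{\left(r,N \right)} = 15^{2} = 225$)
$\left(195939 + y{\left(271,570 \right)}\right) + v{\left(-187,-43 \right)} = \left(195939 + 225\right) + \left(211 + 56 \left(-43\right)\right) = 196164 + \left(211 - 2408\right) = 196164 - 2197 = 193967$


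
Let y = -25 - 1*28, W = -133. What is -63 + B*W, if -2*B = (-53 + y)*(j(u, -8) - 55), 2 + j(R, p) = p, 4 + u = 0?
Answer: 458122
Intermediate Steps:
u = -4 (u = -4 + 0 = -4)
y = -53 (y = -25 - 28 = -53)
j(R, p) = -2 + p
B = -3445 (B = -(-53 - 53)*((-2 - 8) - 55)/2 = -(-53)*(-10 - 55) = -(-53)*(-65) = -½*6890 = -3445)
-63 + B*W = -63 - 3445*(-133) = -63 + 458185 = 458122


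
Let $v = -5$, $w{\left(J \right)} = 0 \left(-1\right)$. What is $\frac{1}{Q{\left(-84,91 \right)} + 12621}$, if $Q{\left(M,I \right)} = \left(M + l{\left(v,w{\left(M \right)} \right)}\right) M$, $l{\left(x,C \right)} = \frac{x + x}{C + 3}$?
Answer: $\frac{1}{19957} \approx 5.0108 \cdot 10^{-5}$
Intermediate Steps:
$w{\left(J \right)} = 0$
$l{\left(x,C \right)} = \frac{2 x}{3 + C}$
$Q{\left(M,I \right)} = M \left(- \frac{10}{3} + M\right)$ ($Q{\left(M,I \right)} = \left(M + 2 \left(-5\right) \frac{1}{3 + 0}\right) M = \left(M + 2 \left(-5\right) \frac{1}{3}\right) M = \left(M - \frac{10}{3}\right) M = \left(- \frac{10}{3} + M\right) M = M \left(- \frac{10}{3} + M\right)$)
$\frac{1}{Q{\left(-84,91 \right)} + 12621} = \frac{1}{\frac{1}{3} \left(-84\right) \left(-10 + 3 \left(-84\right)\right) + 12621} = \frac{1}{\frac{1}{3} \left(-84\right) \left(-10 - 252\right) + 12621} = \frac{1}{\frac{1}{3} \left(-84\right) \left(-262\right) + 12621} = \frac{1}{7336 + 12621} = \frac{1}{19957}$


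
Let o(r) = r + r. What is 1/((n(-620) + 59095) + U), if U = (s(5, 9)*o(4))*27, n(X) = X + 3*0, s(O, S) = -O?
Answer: 1/57395 ≈ 1.7423e-5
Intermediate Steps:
o(r) = 2*r
n(X) = X (n(X) = X + 0 = X)
U = -1080 (U = ((-1*5)*(2*4))*27 = -5*8*27 = -40*27 = -1080)
1/((n(-620) + 59095) + U) = 1/((-620 + 59095) - 1080) = 1/(58475 - 1080) = 1/57395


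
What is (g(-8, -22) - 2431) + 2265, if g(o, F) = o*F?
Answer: 10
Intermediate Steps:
g(o, F) = F*o
(g(-8, -22) - 2431) + 2265 = (-22*(-8) - 2431) + 2265 = (176 - 2431) + 2265 = -2255 + 2265 = 10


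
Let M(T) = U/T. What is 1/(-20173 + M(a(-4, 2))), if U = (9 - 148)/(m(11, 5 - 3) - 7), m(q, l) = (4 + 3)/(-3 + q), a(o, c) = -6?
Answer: -147/2965987 ≈ -4.9562e-5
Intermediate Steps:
m(q, l) = 7/(-3 + q)
U = 1112/49 (U = (9 - 148)/(7/(-3 + 11) - 7) = -139/(7/8 - 7) = -139/(-49/8) = -139*(-8/49) = 1112/49 ≈ 22.694)
M(T) = 1112/(49*T)
1/(-20173 + M(a(-4, 2))) = 1/(-20173 + (1112/49)/(-6)) = 1/(-20173 + (1112/49)*(-⅙)) = 1/(-20173 - 556/147) = 1/(-2965987/147) = -147/2965987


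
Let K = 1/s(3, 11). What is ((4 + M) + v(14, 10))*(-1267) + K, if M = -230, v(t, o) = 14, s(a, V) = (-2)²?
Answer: 1074417/4 ≈ 2.6860e+5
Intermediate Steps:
s(a, V) = 4
K = ¼ (K = 1/4 = ¼ ≈ 0.25000)
((4 + M) + v(14, 10))*(-1267) + K = ((4 - 230) + 14)*(-1267) + ¼ = (-226 + 14)*(-1267) + ¼ = -212*(-1267) + ¼ = 268604 + ¼ = 1074417/4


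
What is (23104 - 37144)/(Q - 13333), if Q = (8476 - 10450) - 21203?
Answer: 468/1217 ≈ 0.38455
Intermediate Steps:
Q = -23177 (Q = -1974 - 21203 = -23177)
(23104 - 37144)/(Q - 13333) = (23104 - 37144)/(-23177 - 13333) = -14040/(-36510) = -14040*(-1/36510) = 468/1217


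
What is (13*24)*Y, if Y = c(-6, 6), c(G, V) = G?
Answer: -1872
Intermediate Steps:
Y = -6
(13*24)*Y = (13*24)*(-6) = 312*(-6) = -1872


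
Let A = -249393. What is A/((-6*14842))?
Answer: 83131/29684 ≈ 2.8005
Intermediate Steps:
A/((-6*14842)) = -249393/((-6*14842)) = -249393/(-89052) = -249393*(-1/89052) = 83131/29684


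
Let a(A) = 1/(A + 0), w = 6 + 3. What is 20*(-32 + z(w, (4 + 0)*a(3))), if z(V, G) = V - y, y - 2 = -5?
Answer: -400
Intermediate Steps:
y = -3 (y = 2 - 5 = -3)
w = 9
a(A) = 1/A
z(V, G) = 3 + V (z(V, G) = V - 1*(-3) = V + 3 = 3 + V)
20*(-32 + z(w, (4 + 0)*a(3))) = 20*(-32 + (3 + 9)) = 20*(-32 + 12) = 20*(-20) = -400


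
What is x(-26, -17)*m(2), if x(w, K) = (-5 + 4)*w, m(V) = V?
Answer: 52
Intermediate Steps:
x(w, K) = -w
x(-26, -17)*m(2) = -1*(-26)*2 = 26*2 = 52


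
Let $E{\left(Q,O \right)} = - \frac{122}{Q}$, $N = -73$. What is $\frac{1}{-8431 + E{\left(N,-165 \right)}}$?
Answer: $- \frac{73}{615341} \approx -0.00011863$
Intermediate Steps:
$\frac{1}{-8431 + E{\left(N,-165 \right)}} = \frac{1}{-8431 - \frac{122}{-73}} = \frac{1}{-8431 - - \frac{122}{73}} = \frac{1}{-8431 + \frac{122}{73}} = \frac{1}{- \frac{615341}{73}} = - \frac{73}{615341}$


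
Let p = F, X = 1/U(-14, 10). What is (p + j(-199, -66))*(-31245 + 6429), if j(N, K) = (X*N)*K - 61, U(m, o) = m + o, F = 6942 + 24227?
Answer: -690492792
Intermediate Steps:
F = 31169
X = -¼ (X = 1/(-14 + 10) = 1/(-4) = -¼ ≈ -0.25000)
p = 31169
j(N, K) = -61 - K*N/4 (j(N, K) = (-N/4)*K - 61 = -K*N/4 - 61 = -61 - K*N/4)
(p + j(-199, -66))*(-31245 + 6429) = (31169 + (-61 - ¼*(-66)*(-199)))*(-31245 + 6429) = (31169 + (-61 - 6567/2))*(-24816) = (31169 - 6689/2)*(-24816) = (55649/2)*(-24816) = -690492792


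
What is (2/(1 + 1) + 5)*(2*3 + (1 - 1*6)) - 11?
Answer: -5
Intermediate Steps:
(2/(1 + 1) + 5)*(2*3 + (1 - 1*6)) - 11 = (2/2 + 5)*(6 + (1 - 6)) - 11 = (2*(½) + 5)*(6 - 5) - 11 = (1 + 5)*1 - 11 = 6*1 - 11 = 6 - 11 = -5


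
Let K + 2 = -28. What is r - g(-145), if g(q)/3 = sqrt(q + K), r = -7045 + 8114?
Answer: 1069 - 15*I*sqrt(7) ≈ 1069.0 - 39.686*I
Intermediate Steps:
K = -30 (K = -2 - 28 = -30)
r = 1069
g(q) = 3*sqrt(-30 + q) (g(q) = 3*sqrt(q - 30) = 3*sqrt(-30 + q))
r - g(-145) = 1069 - 3*sqrt(-30 - 145) = 1069 - 3*sqrt(-175) = 1069 - 3*5*I*sqrt(7) = 1069 - 15*I*sqrt(7)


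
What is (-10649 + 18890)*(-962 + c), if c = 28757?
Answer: 229058595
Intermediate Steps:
(-10649 + 18890)*(-962 + c) = (-10649 + 18890)*(-962 + 28757) = 8241*27795 = 229058595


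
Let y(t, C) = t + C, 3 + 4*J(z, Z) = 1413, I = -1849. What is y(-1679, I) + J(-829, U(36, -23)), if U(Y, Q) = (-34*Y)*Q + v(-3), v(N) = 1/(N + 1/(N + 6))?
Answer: -6351/2 ≈ -3175.5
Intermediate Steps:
v(N) = 1/(N + 1/(6 + N))
U(Y, Q) = -3/8 - 34*Q*Y (U(Y, Q) = (-34*Y)*Q + (6 - 3)/(1 + (-3)² + 6*(-3)) = -34*Q*Y + 3/(1 + 9 - 18) = -34*Q*Y + 3/(-8) = -34*Q*Y - ⅛*3 = -34*Q*Y - 3/8 = -3/8 - 34*Q*Y)
J(z, Z) = 705/2 (J(z, Z) = -¾ + (¼)*1413 = -¾ + 1413/4 = 705/2)
y(t, C) = C + t
y(-1679, I) + J(-829, U(36, -23)) = (-1849 - 1679) + 705/2 = -3528 + 705/2 = -6351/2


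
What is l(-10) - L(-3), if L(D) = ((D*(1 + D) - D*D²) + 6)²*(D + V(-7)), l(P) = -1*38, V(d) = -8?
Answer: 16693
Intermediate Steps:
l(P) = -38
L(D) = (6 - D³ + D*(1 + D))²*(-8 + D) (L(D) = ((D*(1 + D) - D*D²) + 6)²*(D - 8) = ((D*(1 + D) - D³) + 6)²*(-8 + D) = ((-D³ + D*(1 + D)) + 6)²*(-8 + D) = (6 - D³ + D*(1 + D))²*(-8 + D))
l(-10) - L(-3) = -38 - (6 - 3 + (-3)² - 1*(-3)³)²*(-8 - 3) = -38 - (6 - 3 + 9 - 1*(-27))²*(-11) = -38 - (6 - 3 + 9 + 27)²*(-11) = -38 - 39²*(-11) = -38 - 1521*(-11) = -38 - 1*(-16731) = -38 + 16731 = 16693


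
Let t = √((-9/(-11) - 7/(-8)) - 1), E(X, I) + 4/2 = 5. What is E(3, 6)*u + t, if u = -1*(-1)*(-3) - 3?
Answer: -18 + √1342/44 ≈ -17.167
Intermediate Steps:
E(X, I) = 3 (E(X, I) = -2 + 5 = 3)
u = -6 (u = 1*(-3) - 3 = -3 - 3 = -6)
t = √1342/44 (t = √((-9*(-1/11) - 7*(-⅛)) - 1) = √((9/11 + 7/8) - 1) = √(149/88 - 1) = √(61/88) = √1342/44 ≈ 0.83258)
E(3, 6)*u + t = 3*(-6) + √1342/44 = -18 + √1342/44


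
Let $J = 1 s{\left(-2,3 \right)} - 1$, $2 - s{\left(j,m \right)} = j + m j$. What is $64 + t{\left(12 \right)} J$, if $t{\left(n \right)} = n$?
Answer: $172$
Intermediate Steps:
$s{\left(j,m \right)} = 2 - j - j m$ ($s{\left(j,m \right)} = 2 - \left(j + m j\right) = 2 - \left(j + j m\right) = 2 - j - j m$)
$J = 9$ ($J = 1 \left(2 - -2 - \left(-2\right) 3\right) - 1 = 1 \left(2 + 2 + 6\right) - 1 = 1 \cdot 10 - 1 = 10 - 1 = 9$)
$64 + t{\left(12 \right)} J = 64 + 12 \cdot 9 = 64 + 108 = 172$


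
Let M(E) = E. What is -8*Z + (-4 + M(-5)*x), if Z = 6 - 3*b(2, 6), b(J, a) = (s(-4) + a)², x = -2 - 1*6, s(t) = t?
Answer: 84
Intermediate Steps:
x = -8 (x = -2 - 6 = -8)
b(J, a) = (-4 + a)²
Z = -6 (Z = 6 - 3*(-4 + 6)² = 6 - 3*2² = 6 - 3*4 = 6 - 12 = -6)
-8*Z + (-4 + M(-5)*x) = -8*(-6) + (-4 - 5*(-8)) = 48 + (-4 + 40) = 48 + 36 = 84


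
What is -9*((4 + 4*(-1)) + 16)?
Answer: -144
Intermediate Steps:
-9*((4 + 4*(-1)) + 16) = -9*((4 - 4) + 16) = -9*(0 + 16) = -9*16 = -144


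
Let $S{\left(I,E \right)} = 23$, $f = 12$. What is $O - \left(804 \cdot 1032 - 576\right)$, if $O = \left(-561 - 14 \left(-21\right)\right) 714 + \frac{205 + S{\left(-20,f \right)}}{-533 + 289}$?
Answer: $- \frac{62207247}{61} \approx -1.0198 \cdot 10^{6}$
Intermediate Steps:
$O = - \frac{11628975}{61}$ ($O = \left(-561 - 14 \left(-21\right)\right) 714 + \frac{205 + 23}{-533 + 289} = \left(-561 - -294\right) 714 + \frac{228}{-244} = \left(-561 + 294\right) 714 + 228 \left(- \frac{1}{244}\right) = \left(-267\right) 714 - \frac{57}{61} = -190638 - \frac{57}{61} = - \frac{11628975}{61} \approx -1.9064 \cdot 10^{5}$)
$O - \left(804 \cdot 1032 - 576\right) = - \frac{11628975}{61} - \left(804 \cdot 1032 - 576\right) = - \frac{11628975}{61} - \left(829728 - 576\right) = - \frac{11628975}{61} - 829152 = - \frac{62207247}{61}$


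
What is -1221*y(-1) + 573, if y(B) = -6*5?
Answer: 37203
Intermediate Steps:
y(B) = -30
-1221*y(-1) + 573 = -1221*(-30) + 573 = 36630 + 573 = 37203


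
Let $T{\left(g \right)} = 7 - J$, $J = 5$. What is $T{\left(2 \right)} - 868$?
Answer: $-866$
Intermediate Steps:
$T{\left(g \right)} = 2$ ($T{\left(g \right)} = 7 - 5 = 2$)
$T{\left(2 \right)} - 868 = 2 - 868 = -866$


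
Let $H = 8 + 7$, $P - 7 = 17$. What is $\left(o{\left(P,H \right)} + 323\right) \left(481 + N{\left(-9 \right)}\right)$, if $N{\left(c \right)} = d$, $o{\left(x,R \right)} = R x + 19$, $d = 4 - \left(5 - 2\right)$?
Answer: $338364$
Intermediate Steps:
$P = 24$ ($P = 7 + 17 = 24$)
$d = 1$ ($d = 4 - 3 = 1$)
$H = 15$
$o{\left(x,R \right)} = 19 + R x$
$N{\left(c \right)} = 1$
$\left(o{\left(P,H \right)} + 323\right) \left(481 + N{\left(-9 \right)}\right) = \left(\left(19 + 15 \cdot 24\right) + 323\right) \left(481 + 1\right) = \left(\left(19 + 360\right) + 323\right) 482 = \left(379 + 323\right) 482 = 702 \cdot 482 = 338364$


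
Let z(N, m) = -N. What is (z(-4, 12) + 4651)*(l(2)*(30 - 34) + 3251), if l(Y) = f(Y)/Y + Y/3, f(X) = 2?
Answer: 45307115/3 ≈ 1.5102e+7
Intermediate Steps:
l(Y) = 2/Y + Y/3
(z(-4, 12) + 4651)*(l(2)*(30 - 34) + 3251) = (-1*(-4) + 4651)*((2/2 + (⅓)*2)*(30 - 34) + 3251) = (4 + 4651)*((2*(½) + ⅔)*(-4) + 3251) = 4655*((1 + ⅔)*(-4) + 3251) = 4655*((5/3)*(-4) + 3251) = 4655*(-20/3 + 3251) = 4655*(9733/3) = 45307115/3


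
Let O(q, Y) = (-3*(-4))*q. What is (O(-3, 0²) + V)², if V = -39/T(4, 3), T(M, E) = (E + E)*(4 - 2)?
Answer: 24649/16 ≈ 1540.6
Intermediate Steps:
O(q, Y) = 12*q
T(M, E) = 4*E (T(M, E) = (2*E)*2 = 4*E)
V = -13/4 (V = -39/(4*3) = -39/12 = -39*1/12 = -13/4 ≈ -3.2500)
(O(-3, 0²) + V)² = (12*(-3) - 13/4)² = (-36 - 13/4)² = (-157/4)² = 24649/16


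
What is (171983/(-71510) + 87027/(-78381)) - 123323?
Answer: -230416079935141/1868341770 ≈ -1.2333e+5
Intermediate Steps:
(171983/(-71510) + 87027/(-78381)) - 123323 = (171983*(-1/71510) + 87027*(-1/78381)) - 123323 = (-171983/71510 - 29009/26127) - 123323 = -6567833431/1868341770 - 123323 = -230416079935141/1868341770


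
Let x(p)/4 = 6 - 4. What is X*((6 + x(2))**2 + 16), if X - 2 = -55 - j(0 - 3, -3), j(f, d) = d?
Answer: -10600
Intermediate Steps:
X = -50 (X = 2 + (-55 - 1*(-3)) = 2 + (-55 + 3) = 2 - 52 = -50)
x(p) = 8 (x(p) = 4*(6 - 4) = 4*2 = 8)
X*((6 + x(2))**2 + 16) = -50*((6 + 8)**2 + 16) = -50*(14**2 + 16) = -50*(196 + 16) = -50*212 = -10600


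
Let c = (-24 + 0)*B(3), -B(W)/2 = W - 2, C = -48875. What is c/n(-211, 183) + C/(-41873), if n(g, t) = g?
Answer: 8302721/8835203 ≈ 0.93973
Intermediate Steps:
B(W) = 4 - 2*W (B(W) = -2*(W - 2) = -2*(-2 + W) = 4 - 2*W)
c = 48 (c = (-24 + 0)*(4 - 2*3) = -24*(4 - 6) = -24*(-2) = 48)
c/n(-211, 183) + C/(-41873) = 48/(-211) - 48875/(-41873) = 48*(-1/211) - 48875*(-1/41873) = -48/211 + 48875/41873 = 8302721/8835203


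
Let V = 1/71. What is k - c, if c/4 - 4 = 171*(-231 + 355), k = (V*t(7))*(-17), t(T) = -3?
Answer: -6023021/71 ≈ -84831.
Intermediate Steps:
V = 1/71 ≈ 0.014085
k = 51/71 (k = ((1/71)*(-3))*(-17) = -3/71*(-17) = 51/71 ≈ 0.71831)
c = 84832 (c = 16 + 4*(171*(-231 + 355)) = 16 + 4*(171*124) = 16 + 4*21204 = 16 + 84816 = 84832)
k - c = 51/71 - 1*84832 = 51/71 - 84832 = -6023021/71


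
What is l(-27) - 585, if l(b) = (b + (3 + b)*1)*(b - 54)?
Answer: 3546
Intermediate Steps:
l(b) = (-54 + b)*(3 + 2*b) (l(b) = (b + (3 + b))*(-54 + b) = (3 + 2*b)*(-54 + b) = (-54 + b)*(3 + 2*b))
l(-27) - 585 = (-162 - 105*(-27) + 2*(-27)²) - 585 = (-162 + 2835 + 2*729) - 585 = (-162 + 2835 + 1458) - 585 = 4131 - 585 = 3546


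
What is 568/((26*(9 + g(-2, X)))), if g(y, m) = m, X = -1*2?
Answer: 284/91 ≈ 3.1209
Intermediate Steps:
X = -2
568/((26*(9 + g(-2, X)))) = 568/((26*(9 - 2))) = 568/((26*7)) = 568/182 = 568*(1/182) = 284/91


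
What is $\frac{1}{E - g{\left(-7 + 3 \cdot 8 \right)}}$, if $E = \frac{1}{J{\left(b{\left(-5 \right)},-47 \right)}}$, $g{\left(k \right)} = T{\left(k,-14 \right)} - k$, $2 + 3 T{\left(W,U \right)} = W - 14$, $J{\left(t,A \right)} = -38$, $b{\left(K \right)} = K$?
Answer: $\frac{114}{1897} \approx 0.060095$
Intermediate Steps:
$T{\left(W,U \right)} = - \frac{16}{3} + \frac{W}{3}$ ($T{\left(W,U \right)} = - \frac{2}{3} + \frac{W - 14}{3} = - \frac{2}{3} + \frac{-14 + W}{3} = - \frac{2}{3} + \left(- \frac{14}{3} + \frac{W}{3}\right) = - \frac{16}{3} + \frac{W}{3}$)
$g{\left(k \right)} = - \frac{16}{3} - \frac{2 k}{3}$ ($g{\left(k \right)} = \left(- \frac{16}{3} + \frac{k}{3}\right) - k = - \frac{16}{3} - \frac{2 k}{3}$)
$E = - \frac{1}{38}$ ($E = \frac{1}{-38} = - \frac{1}{38} \approx -0.026316$)
$\frac{1}{E - g{\left(-7 + 3 \cdot 8 \right)}} = \frac{1}{- \frac{1}{38} - \left(- \frac{16}{3} - \frac{2 \left(-7 + 3 \cdot 8\right)}{3}\right)} = \frac{1}{- \frac{1}{38} - \left(- \frac{16}{3} - \frac{2 \left(-7 + 24\right)}{3}\right)} = \frac{1}{- \frac{1}{38} - \left(- \frac{16}{3} - \frac{34}{3}\right)} = \frac{1}{- \frac{1}{38} - - \frac{50}{3}} = \frac{1}{- \frac{1}{38} + \frac{50}{3}} = \frac{1}{\frac{1897}{114}} = \frac{114}{1897}$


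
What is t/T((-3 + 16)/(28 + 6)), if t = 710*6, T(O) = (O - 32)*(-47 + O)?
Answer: 984912/340775 ≈ 2.8902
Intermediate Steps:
T(O) = (-47 + O)*(-32 + O) (T(O) = (-32 + O)*(-47 + O) = (-47 + O)*(-32 + O))
t = 4260
t/T((-3 + 16)/(28 + 6)) = 4260/(1504 + ((-3 + 16)/(28 + 6))² - 79*(-3 + 16)/(28 + 6)) = 4260/(1504 + (13/34)² - 1027/34) = 4260/(1504 + (13*(1/34))² - 1027/34) = 4260/(1504 + (13/34)² - 79*13/34) = 4260/(1504 + 169/1156 - 1027/34) = 4260/(1703875/1156) = 4260*(1156/1703875) = 984912/340775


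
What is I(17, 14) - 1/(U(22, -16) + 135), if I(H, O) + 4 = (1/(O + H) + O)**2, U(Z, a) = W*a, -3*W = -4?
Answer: 2039098/10571 ≈ 192.90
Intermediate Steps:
W = 4/3 (W = -1/3*(-4) = 4/3 ≈ 1.3333)
U(Z, a) = 4*a/3
I(H, O) = -4 + (O + 1/(H + O))**2 (I(H, O) = -4 + (1/(O + H) + O)**2 = -4 + (1/(H + O) + O)**2 = -4 + (O + 1/(H + O))**2)
I(17, 14) - 1/(U(22, -16) + 135) = (-4 + (1 + 14**2 + 17*14)**2/(17 + 14)**2) - 1/((4/3)*(-16) + 135) = (-4 + (1 + 196 + 238)**2/31**2) - 1/(-64/3 + 135) = (-4 + (1/961)*435**2) - 1/341/3 = (-4 + (1/961)*189225) - 1*3/341 = (-4 + 189225/961) - 3/341 = 185381/961 - 3/341 = 2039098/10571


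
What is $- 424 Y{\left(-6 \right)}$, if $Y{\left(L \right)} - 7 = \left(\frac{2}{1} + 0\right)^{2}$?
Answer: $-4664$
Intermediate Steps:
$Y{\left(L \right)} = 11$ ($Y{\left(L \right)} = 7 + \left(\frac{2}{1} + 0\right)^{2} = 7 + \left(2 \cdot 1 + 0\right)^{2} = 7 + \left(2 + 0\right)^{2} = 7 + 2^{2} = 7 + 4 = 11$)
$- 424 Y{\left(-6 \right)} = \left(-424\right) 11 = -4664$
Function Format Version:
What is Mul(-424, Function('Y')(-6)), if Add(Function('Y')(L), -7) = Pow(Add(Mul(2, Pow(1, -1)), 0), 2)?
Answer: -4664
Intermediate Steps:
Function('Y')(L) = 11 (Function('Y')(L) = Add(7, Pow(Add(Mul(2, Pow(1, -1)), 0), 2)) = Add(7, Pow(Add(Mul(2, 1), 0), 2)) = Add(7, Pow(Add(2, 0), 2)) = Add(7, Pow(2, 2)) = Add(7, 4) = 11)
Mul(-424, Function('Y')(-6)) = Mul(-424, 11) = -4664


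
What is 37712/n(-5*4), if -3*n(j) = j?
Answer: 28284/5 ≈ 5656.8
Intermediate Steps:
n(j) = -j/3
37712/n(-5*4) = 37712/((-(-5)*4/3)) = 37712/((-⅓*(-20))) = 37712/(20/3) = 37712*(3/20) = 28284/5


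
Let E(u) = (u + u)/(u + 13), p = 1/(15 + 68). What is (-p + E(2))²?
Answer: 100489/1550025 ≈ 0.064831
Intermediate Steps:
p = 1/83 ≈ 0.012048
E(u) = 2*u/(13 + u) (E(u) = (2*u)/(13 + u) = 2*u/(13 + u))
(-p + E(2))² = (-1*1/83 + 2*2/(13 + 2))² = (-1/83 + 2*2/15)² = (-1/83 + 2*2*(1/15))² = (-1/83 + 4/15)² = (317/1245)² = 100489/1550025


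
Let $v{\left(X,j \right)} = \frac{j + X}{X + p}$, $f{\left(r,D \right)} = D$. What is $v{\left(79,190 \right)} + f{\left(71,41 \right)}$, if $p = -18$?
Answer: $\frac{2770}{61} \approx 45.41$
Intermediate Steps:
$v{\left(X,j \right)} = \frac{X + j}{-18 + X}$ ($v{\left(X,j \right)} = \frac{j + X}{X - 18} = \frac{X + j}{-18 + X}$)
$v{\left(79,190 \right)} + f{\left(71,41 \right)} = \frac{79 + 190}{-18 + 79} + 41 = \frac{1}{61} \cdot 269 + 41 = \frac{269}{61} + 41 = \frac{2770}{61}$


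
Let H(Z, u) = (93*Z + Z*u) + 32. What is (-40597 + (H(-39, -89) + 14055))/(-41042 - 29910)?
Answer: 13333/35476 ≈ 0.37583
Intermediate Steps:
H(Z, u) = 32 + 93*Z + Z*u
(-40597 + (H(-39, -89) + 14055))/(-41042 - 29910) = (-40597 + ((32 + 93*(-39) - 39*(-89)) + 14055))/(-41042 - 29910) = (-40597 + ((32 - 3627 + 3471) + 14055))/(-70952) = (-40597 + (-124 + 14055))*(-1/70952) = (-40597 + 13931)*(-1/70952) = -26666*(-1/70952) = 13333/35476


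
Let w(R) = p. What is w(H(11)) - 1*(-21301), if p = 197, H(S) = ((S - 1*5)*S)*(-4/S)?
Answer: 21498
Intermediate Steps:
H(S) = 20 - 4*S (H(S) = ((S - 5)*S)*(-4/S) = ((-5 + S)*S)*(-4/S) = (S*(-5 + S))*(-4/S) = 20 - 4*S)
w(R) = 197
w(H(11)) - 1*(-21301) = 197 - 1*(-21301) = 197 + 21301 = 21498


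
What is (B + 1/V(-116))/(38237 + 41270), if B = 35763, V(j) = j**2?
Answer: 481226929/1069846192 ≈ 0.44981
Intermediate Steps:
(B + 1/V(-116))/(38237 + 41270) = (35763 + 1/((-116)**2))/(38237 + 41270) = (35763 + 1/13456)/79507 = (35763 + 1/13456)*(1/79507) = (481226929/13456)*(1/79507) = 481226929/1069846192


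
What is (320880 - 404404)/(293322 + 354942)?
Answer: -20881/162066 ≈ -0.12884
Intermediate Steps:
(320880 - 404404)/(293322 + 354942) = -83524/648264 = -83524*1/648264 = -20881/162066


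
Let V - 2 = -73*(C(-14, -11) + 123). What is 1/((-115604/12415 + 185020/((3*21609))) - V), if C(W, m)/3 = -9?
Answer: 804827205/5633422161022 ≈ 0.00014287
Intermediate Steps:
C(W, m) = -27 (C(W, m) = 3*(-9) = -27)
V = -7006 (V = 2 - 73*(-27 + 123) = 2 - 73*96 = 2 - 7008 = -7006)
1/((-115604/12415 + 185020/((3*21609))) - V) = 1/((-115604/12415 + 185020/((3*21609))) - 1*(-7006)) = 1/((-115604*1/12415 + 185020/64827) + 7006) = 1/((-115604/12415 + 185020*(1/64827)) + 7006) = 1/((-115604/12415 + 185020/64827) + 7006) = 1/(-5197237208/804827205 + 7006) = 1/(5633422161022/804827205) = 804827205/5633422161022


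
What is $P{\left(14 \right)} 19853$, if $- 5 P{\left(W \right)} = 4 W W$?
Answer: $- \frac{15564752}{5} \approx -3.113 \cdot 10^{6}$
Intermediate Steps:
$P{\left(W \right)} = - \frac{4 W^{2}}{5}$ ($P{\left(W \right)} = - \frac{4 W W}{5} = - \frac{4 W^{2}}{5}$)
$P{\left(14 \right)} 19853 = - \frac{4 \cdot 14^{2}}{5} \cdot 19853 = \left(- \frac{4}{5}\right) 196 \cdot 19853 = \left(- \frac{784}{5}\right) 19853 = - \frac{15564752}{5}$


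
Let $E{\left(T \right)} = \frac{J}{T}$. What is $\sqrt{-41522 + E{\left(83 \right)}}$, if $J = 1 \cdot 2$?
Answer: $\frac{2 i \sqrt{71511223}}{83} \approx 203.77 i$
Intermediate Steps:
$J = 2$
$E{\left(T \right)} = \frac{2}{T}$
$\sqrt{-41522 + E{\left(83 \right)}} = \sqrt{-41522 + \frac{2}{83}} = \sqrt{- \frac{3446324}{83}} = \frac{2 i \sqrt{71511223}}{83}$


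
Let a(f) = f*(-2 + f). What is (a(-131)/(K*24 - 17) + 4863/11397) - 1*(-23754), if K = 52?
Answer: 111155405454/4676569 ≈ 23769.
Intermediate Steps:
(a(-131)/(K*24 - 17) + 4863/11397) - 1*(-23754) = ((-131*(-2 - 131))/(52*24 - 17) + 4863/11397) - 1*(-23754) = ((-131*(-133))/(1248 - 17) + 4863*(1/11397)) + 23754 = (17423/1231 + 1621/3799) + 23754 = 68185428/4676569 + 23754 = 111155405454/4676569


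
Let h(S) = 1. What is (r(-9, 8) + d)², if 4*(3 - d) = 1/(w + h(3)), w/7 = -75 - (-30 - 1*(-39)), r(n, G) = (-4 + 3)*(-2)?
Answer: 137851081/5513104 ≈ 25.004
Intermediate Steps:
r(n, G) = 2 (r(n, G) = -1*(-2) = 2)
w = -588 (w = 7*(-75 - (-30 - 1*(-39))) = 7*(-75 - (-30 + 39)) = 7*(-75 - 1*9) = 7*(-75 - 9) = 7*(-84) = -588)
d = 7045/2348 (d = 3 - 1/(4*(-588 + 1)) = 3 - ¼/(-587) = 3 - ¼*(-1/587) = 3 + 1/2348 = 7045/2348 ≈ 3.0004)
(r(-9, 8) + d)² = (2 + 7045/2348)² = (11741/2348)² = 137851081/5513104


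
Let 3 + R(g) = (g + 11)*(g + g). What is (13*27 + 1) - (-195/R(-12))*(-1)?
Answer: 2399/7 ≈ 342.71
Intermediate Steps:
R(g) = -3 + 2*g*(11 + g) (R(g) = -3 + (g + 11)*(g + g) = -3 + (11 + g)*(2*g) = -3 + 2*g*(11 + g))
(13*27 + 1) - (-195/R(-12))*(-1) = (13*27 + 1) - (-195/(-3 + 2*(-12)**2 + 22*(-12)))*(-1) = (351 + 1) - (-195/(-3 + 2*144 - 264))*(-1) = 352 - (-195/(-3 + 288 - 264))*(-1) = 352 - (-195/21)*(-1) = 352 - (-195*1/21)*(-1) = 352 - (-65)*(-1)/7 = 352 - 1*65/7 = 352 - 65/7 = 2399/7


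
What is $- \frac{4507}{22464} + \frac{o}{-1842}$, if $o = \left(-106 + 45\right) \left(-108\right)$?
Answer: $- \frac{26049121}{6896448} \approx -3.7772$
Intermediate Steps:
$o = 6588$ ($o = \left(-61\right) \left(-108\right) = 6588$)
$- \frac{4507}{22464} + \frac{o}{-1842} = - \frac{4507}{22464} + \frac{6588}{-1842} = \left(-4507\right) \frac{1}{22464} + 6588 \left(- \frac{1}{1842}\right) = - \frac{4507}{22464} - \frac{1098}{307} = - \frac{26049121}{6896448}$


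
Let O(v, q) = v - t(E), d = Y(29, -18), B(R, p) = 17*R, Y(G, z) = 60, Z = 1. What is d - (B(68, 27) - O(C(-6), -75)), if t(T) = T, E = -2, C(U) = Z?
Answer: -1093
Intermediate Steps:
C(U) = 1
d = 60
O(v, q) = 2 + v (O(v, q) = v - 1*(-2) = v + 2 = 2 + v)
d - (B(68, 27) - O(C(-6), -75)) = 60 - (17*68 - (2 + 1)) = 60 - (1156 - 1*3) = 60 - (1156 - 3) = 60 - 1*1153 = 60 - 1153 = -1093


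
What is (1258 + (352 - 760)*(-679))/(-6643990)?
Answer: -27829/664399 ≈ -0.041886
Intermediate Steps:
(1258 + (352 - 760)*(-679))/(-6643990) = (1258 - 408*(-679))*(-1/6643990) = (1258 + 277032)*(-1/6643990) = 278290*(-1/6643990) = -27829/664399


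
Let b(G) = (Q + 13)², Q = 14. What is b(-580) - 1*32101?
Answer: -31372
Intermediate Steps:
b(G) = 729 (b(G) = (14 + 13)² = 27² = 729)
b(-580) - 1*32101 = 729 - 1*32101 = 729 - 32101 = -31372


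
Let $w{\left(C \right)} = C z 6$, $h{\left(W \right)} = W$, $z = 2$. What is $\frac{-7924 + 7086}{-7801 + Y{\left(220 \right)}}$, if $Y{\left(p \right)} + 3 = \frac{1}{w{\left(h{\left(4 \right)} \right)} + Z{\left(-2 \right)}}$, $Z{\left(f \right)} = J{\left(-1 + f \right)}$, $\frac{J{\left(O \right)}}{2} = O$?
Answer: $\frac{35196}{327767} \approx 0.10738$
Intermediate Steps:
$w{\left(C \right)} = 12 C$ ($w{\left(C \right)} = C 2 \cdot 6 = 2 C 6 = 12 C$)
$J{\left(O \right)} = 2 O$
$Z{\left(f \right)} = -2 + 2 f$ ($Z{\left(f \right)} = 2 \left(-1 + f\right) = -2 + 2 f$)
$Y{\left(p \right)} = - \frac{125}{42}$ ($Y{\left(p \right)} = -3 + \frac{1}{12 \cdot 4 + \left(-2 + 2 \left(-2\right)\right)} = -3 + \frac{1}{48 - 6} = -3 + \frac{1}{42} = - \frac{125}{42}$)
$\frac{-7924 + 7086}{-7801 + Y{\left(220 \right)}} = \frac{-7924 + 7086}{-7801 - \frac{125}{42}} = - \frac{838}{- \frac{327767}{42}} = \left(-838\right) \left(- \frac{42}{327767}\right) = \frac{35196}{327767}$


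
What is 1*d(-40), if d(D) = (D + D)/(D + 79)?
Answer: -80/39 ≈ -2.0513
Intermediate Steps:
d(D) = 2*D/(79 + D) (d(D) = (2*D)/(79 + D) = 2*D/(79 + D))
1*d(-40) = 1*(2*(-40)/(79 - 40)) = 1*(2*(-40)/39) = 1*(2*(-40)*(1/39)) = 1*(-80/39) = -80/39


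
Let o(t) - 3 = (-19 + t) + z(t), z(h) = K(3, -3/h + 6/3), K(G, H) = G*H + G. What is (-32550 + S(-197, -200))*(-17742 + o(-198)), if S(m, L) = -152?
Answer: 6455914383/11 ≈ 5.8690e+8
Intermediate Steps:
K(G, H) = G + G*H
z(h) = 9 - 9/h (z(h) = 3*(1 + (-3/h + 6/3)) = 3*(1 + (-3/h + 6*(1/3))) = 3*(1 + (-3/h + 2)) = 3*(1 + (2 - 3/h)) = 3*(3 - 3/h) = 9 - 9/h)
o(t) = -7 + t - 9/t (o(t) = 3 + ((-19 + t) + (9 - 9/t)) = 3 + (-10 + t - 9/t) = -7 + t - 9/t)
(-32550 + S(-197, -200))*(-17742 + o(-198)) = (-32550 - 152)*(-17742 + (-7 - 198 - 9/(-198))) = -32702*(-17742 + (-7 - 198 - 9*(-1/198))) = -32702*(-17742 + (-7 - 198 + 1/22)) = -32702*(-17742 - 4509/22) = -32702*(-394833/22) = 6455914383/11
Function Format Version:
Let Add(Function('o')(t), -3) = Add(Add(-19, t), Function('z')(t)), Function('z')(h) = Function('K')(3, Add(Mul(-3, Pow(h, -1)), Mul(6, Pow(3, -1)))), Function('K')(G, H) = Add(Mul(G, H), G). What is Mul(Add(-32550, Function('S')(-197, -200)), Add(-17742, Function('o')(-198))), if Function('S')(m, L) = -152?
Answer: Rational(6455914383, 11) ≈ 5.8690e+8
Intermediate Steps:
Function('K')(G, H) = Add(G, Mul(G, H))
Function('z')(h) = Add(9, Mul(-9, Pow(h, -1))) (Function('z')(h) = Mul(3, Add(1, Add(Mul(-3, Pow(h, -1)), Mul(6, Pow(3, -1))))) = Mul(3, Add(1, Add(Mul(-3, Pow(h, -1)), Mul(6, Rational(1, 3))))) = Mul(3, Add(1, Add(Mul(-3, Pow(h, -1)), 2))) = Mul(3, Add(1, Add(2, Mul(-3, Pow(h, -1))))) = Mul(3, Add(3, Mul(-3, Pow(h, -1)))) = Add(9, Mul(-9, Pow(h, -1))))
Function('o')(t) = Add(-7, t, Mul(-9, Pow(t, -1))) (Function('o')(t) = Add(3, Add(Add(-19, t), Add(9, Mul(-9, Pow(t, -1))))) = Add(3, Add(-10, t, Mul(-9, Pow(t, -1)))) = Add(-7, t, Mul(-9, Pow(t, -1))))
Mul(Add(-32550, Function('S')(-197, -200)), Add(-17742, Function('o')(-198))) = Mul(Add(-32550, -152), Add(-17742, Add(-7, -198, Mul(-9, Pow(-198, -1))))) = Mul(-32702, Add(-17742, Add(-7, -198, Mul(-9, Rational(-1, 198))))) = Mul(-32702, Add(-17742, Add(-7, -198, Rational(1, 22)))) = Mul(-32702, Add(-17742, Rational(-4509, 22))) = Mul(-32702, Rational(-394833, 22)) = Rational(6455914383, 11)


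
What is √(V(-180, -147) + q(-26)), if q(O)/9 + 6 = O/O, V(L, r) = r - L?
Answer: 2*I*√3 ≈ 3.4641*I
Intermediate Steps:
q(O) = -45 (q(O) = -54 + 9*(O/O) = -54 + 9*1 = -54 + 9 = -45)
√(V(-180, -147) + q(-26)) = √((-147 - 1*(-180)) - 45) = √((-147 + 180) - 45) = √(33 - 45) = √(-12) = 2*I*√3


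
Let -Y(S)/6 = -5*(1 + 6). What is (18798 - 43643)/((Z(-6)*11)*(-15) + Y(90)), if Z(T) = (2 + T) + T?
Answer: -4969/372 ≈ -13.358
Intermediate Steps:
Y(S) = 210 (Y(S) = -(-30)*(1 + 6) = -(-30)*7 = -6*(-35) = 210)
Z(T) = 2 + 2*T
(18798 - 43643)/((Z(-6)*11)*(-15) + Y(90)) = (18798 - 43643)/(((2 + 2*(-6))*11)*(-15) + 210) = -24845/(((2 - 12)*11)*(-15) + 210) = -24845/(-10*11*(-15) + 210) = -24845/(-110*(-15) + 210) = -24845/(1650 + 210) = -24845/1860 = -24845*1/1860 = -4969/372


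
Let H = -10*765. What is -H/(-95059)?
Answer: -7650/95059 ≈ -0.080476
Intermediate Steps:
H = -7650
-H/(-95059) = -(-7650)/(-95059) = -(-7650)*(-1)/95059 = -1*7650/95059 = -7650/95059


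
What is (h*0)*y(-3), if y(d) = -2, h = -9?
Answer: 0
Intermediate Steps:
(h*0)*y(-3) = -9*0*(-2) = 0*(-2) = 0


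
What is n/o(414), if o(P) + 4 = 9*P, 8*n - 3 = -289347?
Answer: -18084/1861 ≈ -9.7174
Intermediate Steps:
n = -36168 (n = 3/8 + (1/8)*(-289347) = 3/8 - 289347/8 = -36168)
o(P) = -4 + 9*P
n/o(414) = -36168/(-4 + 9*414) = -36168/(-4 + 3726) = -36168/3722 = -36168*1/3722 = -18084/1861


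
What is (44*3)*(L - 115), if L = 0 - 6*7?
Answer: -20724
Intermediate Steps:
L = -42 (L = 0 - 42 = -42)
(44*3)*(L - 115) = (44*3)*(-42 - 115) = 132*(-157) = -20724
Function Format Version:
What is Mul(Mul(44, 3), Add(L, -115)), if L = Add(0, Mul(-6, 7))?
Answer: -20724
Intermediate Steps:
L = -42 (L = Add(0, -42) = -42)
Mul(Mul(44, 3), Add(L, -115)) = Mul(Mul(44, 3), Add(-42, -115)) = Mul(132, -157) = -20724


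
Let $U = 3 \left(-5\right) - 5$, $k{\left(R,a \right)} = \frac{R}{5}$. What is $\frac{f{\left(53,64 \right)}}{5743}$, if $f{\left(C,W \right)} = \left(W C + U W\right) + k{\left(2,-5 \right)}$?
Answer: $\frac{10562}{28715} \approx 0.36782$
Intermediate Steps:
$k{\left(R,a \right)} = \frac{R}{5}$ ($k{\left(R,a \right)} = R \frac{1}{5} = \frac{R}{5}$)
$U = -20$ ($U = -15 - 5 = -20$)
$f{\left(C,W \right)} = \frac{2}{5} - 20 W + C W$ ($f{\left(C,W \right)} = \left(W C - 20 W\right) + \frac{1}{5} \cdot 2 = \left(C W - 20 W\right) + \frac{2}{5} = \left(- 20 W + C W\right) + \frac{2}{5} = \frac{2}{5} - 20 W + C W$)
$\frac{f{\left(53,64 \right)}}{5743} = \frac{\frac{2}{5} - 1280 + 53 \cdot 64}{5743} = \left(\frac{2}{5} - 1280 + 3392\right) \frac{1}{5743} = \frac{10562}{5} \cdot \frac{1}{5743} = \frac{10562}{28715}$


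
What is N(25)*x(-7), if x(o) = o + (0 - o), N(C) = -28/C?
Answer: 0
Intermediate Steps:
x(o) = 0 (x(o) = o - o = 0)
N(25)*x(-7) = -28/25*0 = 0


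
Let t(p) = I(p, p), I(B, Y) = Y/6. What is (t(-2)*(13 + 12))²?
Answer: 625/9 ≈ 69.444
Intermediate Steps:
I(B, Y) = Y/6 (I(B, Y) = Y*(⅙) = Y/6)
t(p) = p/6
(t(-2)*(13 + 12))² = (((⅙)*(-2))*(13 + 12))² = (-⅓*25)² = (-25/3)² = 625/9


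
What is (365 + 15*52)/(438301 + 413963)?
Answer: 1145/852264 ≈ 0.0013435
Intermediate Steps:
(365 + 15*52)/(438301 + 413963) = (365 + 780)/852264 = 1145*(1/852264) = 1145/852264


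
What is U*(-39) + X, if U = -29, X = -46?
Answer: 1085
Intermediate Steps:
U*(-39) + X = -29*(-39) - 46 = 1131 - 46 = 1085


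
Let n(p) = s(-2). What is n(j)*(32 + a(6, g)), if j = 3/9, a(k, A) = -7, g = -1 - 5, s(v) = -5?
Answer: -125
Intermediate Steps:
g = -6
j = ⅓ (j = 3*(⅑) = ⅓ ≈ 0.33333)
n(p) = -5
n(j)*(32 + a(6, g)) = -5*(32 - 7) = -5*25 = -125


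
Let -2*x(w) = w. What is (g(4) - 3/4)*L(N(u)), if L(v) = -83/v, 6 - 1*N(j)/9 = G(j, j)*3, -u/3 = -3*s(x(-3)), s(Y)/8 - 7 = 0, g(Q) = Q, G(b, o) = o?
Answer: 1079/54216 ≈ 0.019902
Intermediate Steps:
x(w) = -w/2
s(Y) = 56 (s(Y) = 56 + 8*0 = 56 + 0 = 56)
u = 504 (u = -(-9)*56 = -3*(-168) = 504)
N(j) = 54 - 27*j (N(j) = 54 - 9*j*3 = 54 - 27*j)
(g(4) - 3/4)*L(N(u)) = (4 - 3/4)*(-83/(54 - 27*504)) = (4 + (1/4)*(-3))*(-83/(54 - 13608)) = (4 - 3/4)*(-83/(-13554)) = 13*(-83*(-1/13554))/4 = (13/4)*(83/13554) = 1079/54216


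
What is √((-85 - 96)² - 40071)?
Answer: I*√7310 ≈ 85.499*I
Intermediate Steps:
√((-85 - 96)² - 40071) = √((-181)² - 40071) = √(32761 - 40071) = √(-7310) = I*√7310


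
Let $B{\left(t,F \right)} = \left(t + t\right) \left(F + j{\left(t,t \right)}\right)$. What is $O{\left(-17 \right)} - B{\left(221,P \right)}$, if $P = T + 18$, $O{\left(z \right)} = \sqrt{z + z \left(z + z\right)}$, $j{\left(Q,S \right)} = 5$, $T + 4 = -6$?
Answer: $-5746 + \sqrt{561} \approx -5722.3$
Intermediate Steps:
$T = -10$ ($T = -4 - 6 = -10$)
$O{\left(z \right)} = \sqrt{z + 2 z^{2}}$ ($O{\left(z \right)} = \sqrt{z + z 2 z} = \sqrt{z + 2 z^{2}}$)
$P = 8$ ($P = -10 + 18 = 8$)
$B{\left(t,F \right)} = 2 t \left(5 + F\right)$ ($B{\left(t,F \right)} = \left(t + t\right) \left(F + 5\right) = 2 t \left(5 + F\right)$)
$O{\left(-17 \right)} - B{\left(221,P \right)} = \sqrt{- 17 \left(1 + 2 \left(-17\right)\right)} - 2 \cdot 221 \left(5 + 8\right) = \sqrt{- 17 \left(1 - 34\right)} - 2 \cdot 221 \cdot 13 = \sqrt{\left(-17\right) \left(-33\right)} - 5746 = \sqrt{561} - 5746 = -5746 + \sqrt{561}$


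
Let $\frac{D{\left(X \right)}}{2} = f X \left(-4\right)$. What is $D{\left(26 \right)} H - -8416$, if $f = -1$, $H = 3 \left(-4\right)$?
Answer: $5920$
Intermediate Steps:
$H = -12$
$D{\left(X \right)} = 8 X$ ($D{\left(X \right)} = 2 - X \left(-4\right) = 2 \cdot 4 X = 8 X$)
$D{\left(26 \right)} H - -8416 = 8 \cdot 26 \left(-12\right) - -8416 = 208 \left(-12\right) + 8416 = -2496 + 8416 = 5920$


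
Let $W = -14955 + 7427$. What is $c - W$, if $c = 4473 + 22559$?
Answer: $34560$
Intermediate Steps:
$W = -7528$
$c = 27032$
$c - W = 27032 - -7528 = 27032 + 7528 = 34560$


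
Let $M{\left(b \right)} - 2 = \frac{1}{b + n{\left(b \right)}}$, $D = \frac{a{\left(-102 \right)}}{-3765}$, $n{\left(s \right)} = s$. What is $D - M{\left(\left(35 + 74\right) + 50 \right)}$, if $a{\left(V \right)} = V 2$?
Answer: $- \frac{777811}{399090} \approx -1.949$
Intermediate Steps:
$a{\left(V \right)} = 2 V$
$D = \frac{68}{1255}$ ($D = \frac{2 \left(-102\right)}{-3765} = \left(-204\right) \left(- \frac{1}{3765}\right) = \frac{68}{1255} \approx 0.054183$)
$M{\left(b \right)} = 2 + \frac{1}{2 b}$ ($M{\left(b \right)} = 2 + \frac{1}{b + b} = 2 + \frac{1}{2 b}$)
$D - M{\left(\left(35 + 74\right) + 50 \right)} = \frac{68}{1255} - \left(2 + \frac{1}{2 \left(\left(35 + 74\right) + 50\right)}\right) = \frac{68}{1255} - \left(2 + \frac{1}{2 \left(109 + 50\right)}\right) = \frac{68}{1255} - \left(2 + \frac{1}{2 \cdot 159}\right) = \frac{68}{1255} - \left(2 + \frac{1}{2} \cdot \frac{1}{159}\right) = \frac{68}{1255} - \left(2 + \frac{1}{318}\right) = \frac{68}{1255} - \frac{637}{318} = - \frac{777811}{399090}$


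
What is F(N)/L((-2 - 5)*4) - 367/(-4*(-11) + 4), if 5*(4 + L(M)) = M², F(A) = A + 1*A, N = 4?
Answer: -69617/9168 ≈ -7.5935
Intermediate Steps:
F(A) = 2*A (F(A) = A + A = 2*A)
L(M) = -4 + M²/5
F(N)/L((-2 - 5)*4) - 367/(-4*(-11) + 4) = (2*4)/(-4 + ((-2 - 5)*4)²/5) - 367/(-4*(-11) + 4) = 8/(-4 + (-7*4)²/5) - 367/(44 + 4) = 8/(-4 + (⅕)*(-28)²) - 367/48 = 8/(-4 + (⅕)*784) - 367*1/48 = 8/(-4 + 784/5) - 367/48 = 8/(764/5) - 367/48 = 8*(5/764) - 367/48 = 10/191 - 367/48 = -69617/9168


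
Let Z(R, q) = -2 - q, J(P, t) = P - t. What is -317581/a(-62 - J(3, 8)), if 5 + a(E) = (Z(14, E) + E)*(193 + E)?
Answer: 317581/277 ≈ 1146.5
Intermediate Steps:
a(E) = -391 - 2*E (a(E) = -5 + ((-2 - E) + E)*(193 + E) = -5 - 2*(193 + E) = -5 + (-386 - 2*E) = -391 - 2*E)
-317581/a(-62 - J(3, 8)) = -317581/(-391 - 2*(-62 - (3 - 1*8))) = -317581/(-391 - 2*(-62 - (3 - 8))) = -317581/(-391 - 2*(-62 - 1*(-5))) = -317581/(-391 - 2*(-62 + 5)) = -317581/(-391 - 2*(-57)) = -317581/(-391 + 114) = -317581/(-277) = -317581*(-1/277) = 317581/277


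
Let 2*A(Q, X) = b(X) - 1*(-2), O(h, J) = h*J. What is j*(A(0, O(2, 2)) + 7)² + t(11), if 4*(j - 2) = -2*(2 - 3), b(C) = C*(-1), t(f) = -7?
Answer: 83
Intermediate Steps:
b(C) = -C
O(h, J) = J*h
A(Q, X) = 1 - X/2 (A(Q, X) = (-X - 1*(-2))/2 = (-X + 2)/2 = (2 - X)/2 = 1 - X/2)
j = 5/2 (j = 2 + (-2*(2 - 3))/4 = 2 + (-2*(-1))/4 = 2 + (¼)*2 = 2 + ½ = 5/2 ≈ 2.5000)
j*(A(0, O(2, 2)) + 7)² + t(11) = 5*((1 - 2) + 7)²/2 - 7 = 5*(-1 + 7)²/2 - 7 = (5/2)*6² - 7 = (5/2)*36 - 7 = 90 - 7 = 83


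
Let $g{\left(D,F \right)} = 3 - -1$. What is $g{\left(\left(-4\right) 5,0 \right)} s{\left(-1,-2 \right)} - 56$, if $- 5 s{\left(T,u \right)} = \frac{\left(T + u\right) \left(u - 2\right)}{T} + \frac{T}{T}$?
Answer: $- \frac{236}{5} \approx -47.2$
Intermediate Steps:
$g{\left(D,F \right)} = 4$ ($g{\left(D,F \right)} = 3 + 1 = 4$)
$s{\left(T,u \right)} = - \frac{1}{5} - \frac{\left(-2 + u\right) \left(T + u\right)}{5 T}$ ($s{\left(T,u \right)} = - \frac{\frac{\left(T + u\right) \left(u - 2\right)}{T} + \frac{T}{T}}{5} = - \frac{\frac{\left(T + u\right) \left(-2 + u\right)}{T} + 1}{5} = - \frac{\frac{\left(-2 + u\right) \left(T + u\right)}{T} + 1}{5} = - \frac{1 + \frac{\left(-2 + u\right) \left(T + u\right)}{T}}{5} = - \frac{1}{5} - \frac{\left(-2 + u\right) \left(T + u\right)}{5 T}$)
$g{\left(\left(-4\right) 5,0 \right)} s{\left(-1,-2 \right)} - 56 = 4 \frac{- \left(-2\right)^{2} + 2 \left(-2\right) - - (-1 - 2)}{5 \left(-1\right)} - 56 = 4 \cdot \frac{1}{5} \left(-1\right) \left(\left(-1\right) 4 - 4 - \left(-1\right) \left(-3\right)\right) - 56 = 4 \cdot \frac{1}{5} \left(-1\right) \left(-4 - 4 - 3\right) - 56 = 4 \cdot \frac{1}{5} \left(-1\right) \left(-11\right) - 56 = 4 \cdot \frac{11}{5} - 56 = \frac{44}{5} - 56 = - \frac{236}{5}$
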